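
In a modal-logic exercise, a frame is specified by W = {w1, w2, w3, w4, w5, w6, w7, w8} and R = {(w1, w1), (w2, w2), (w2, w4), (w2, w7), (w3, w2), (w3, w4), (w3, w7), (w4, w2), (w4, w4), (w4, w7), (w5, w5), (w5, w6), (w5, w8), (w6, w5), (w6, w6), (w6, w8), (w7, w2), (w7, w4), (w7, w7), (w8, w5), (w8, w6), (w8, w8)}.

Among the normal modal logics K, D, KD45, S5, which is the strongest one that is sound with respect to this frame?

Serial (axiom D): yes — every world has a successor (e.g. w1 R w1).
Transitive (axiom 4): yes — every two-step R-path is closed by a direct edge.
Euclidean (axiom 5): yes — any two successors of a common world are R-related.
Reflexive (axiom T): no — w3 is not related to itself.
So F validates K, D, KD45; S5 would additionally require R to be reflexive. The strongest is KD45.

KD45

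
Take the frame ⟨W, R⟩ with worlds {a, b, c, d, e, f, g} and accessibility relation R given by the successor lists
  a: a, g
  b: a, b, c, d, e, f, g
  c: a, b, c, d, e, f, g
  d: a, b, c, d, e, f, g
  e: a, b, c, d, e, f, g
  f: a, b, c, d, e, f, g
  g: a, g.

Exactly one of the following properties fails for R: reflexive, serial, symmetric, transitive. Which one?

symmetric

Reflexive: yes — every world is R-related to itself.
Serial: yes — every world has a successor (e.g. a R a).
Symmetric: no — b R a but not a R b.
Transitive: yes — every two-step R-path is closed by a direct edge.
Only symmetric fails.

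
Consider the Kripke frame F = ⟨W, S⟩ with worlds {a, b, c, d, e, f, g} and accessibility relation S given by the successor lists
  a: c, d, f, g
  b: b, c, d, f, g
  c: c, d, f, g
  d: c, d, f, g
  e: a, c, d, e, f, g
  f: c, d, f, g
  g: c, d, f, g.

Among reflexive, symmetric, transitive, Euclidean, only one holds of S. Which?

transitive

Reflexive: no — a is not related to itself.
Symmetric: no — a S c but not c S a.
Transitive: yes — every two-step S-path is closed by a direct edge.
Euclidean: no — e S c and e S a, but not c S a.
Only transitive holds.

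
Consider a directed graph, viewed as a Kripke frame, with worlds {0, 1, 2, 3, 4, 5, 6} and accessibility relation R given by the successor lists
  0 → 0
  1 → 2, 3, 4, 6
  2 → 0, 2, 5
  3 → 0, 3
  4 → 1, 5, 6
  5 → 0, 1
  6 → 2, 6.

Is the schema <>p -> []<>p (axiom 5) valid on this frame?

The schema 5 characterises exactly the Euclidean frames.
Euclidean: no — 1 R 2 and 1 R 3, but not 2 R 3.

No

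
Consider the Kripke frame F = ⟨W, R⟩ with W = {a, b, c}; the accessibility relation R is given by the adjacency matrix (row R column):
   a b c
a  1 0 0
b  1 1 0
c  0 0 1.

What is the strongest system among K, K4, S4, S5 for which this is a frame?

Transitive (axiom 4): yes — every two-step R-path is closed by a direct edge.
Reflexive (axiom T): yes — every world is R-related to itself.
Euclidean (axiom 5): no — b R a and b R b, but not a R b.
So F validates K, K4, S4; S5 would additionally require R to be Euclidean. The strongest is S4.

S4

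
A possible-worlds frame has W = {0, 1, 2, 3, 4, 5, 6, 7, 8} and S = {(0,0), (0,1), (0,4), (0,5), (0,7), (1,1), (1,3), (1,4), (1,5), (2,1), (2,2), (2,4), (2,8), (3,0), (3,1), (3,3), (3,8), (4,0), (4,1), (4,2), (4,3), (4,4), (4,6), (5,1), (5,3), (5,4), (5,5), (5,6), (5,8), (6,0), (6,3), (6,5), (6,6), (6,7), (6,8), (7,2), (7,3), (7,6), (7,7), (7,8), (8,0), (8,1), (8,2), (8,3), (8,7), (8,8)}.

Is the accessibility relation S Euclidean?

Euclidean: no — 0 S 1 and 0 S 7, but not 1 S 7.

No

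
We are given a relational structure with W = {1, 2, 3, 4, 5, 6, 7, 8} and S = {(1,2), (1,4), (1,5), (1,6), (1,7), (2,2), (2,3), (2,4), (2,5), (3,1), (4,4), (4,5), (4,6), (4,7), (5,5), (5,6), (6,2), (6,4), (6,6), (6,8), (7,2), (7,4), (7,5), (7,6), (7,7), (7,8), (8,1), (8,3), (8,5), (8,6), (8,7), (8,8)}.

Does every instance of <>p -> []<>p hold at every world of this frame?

Axiom 5 corresponds to the accessibility relation being Euclidean.
Euclidean: no — 1 S 2 and 1 S 6, but not 2 S 6.

No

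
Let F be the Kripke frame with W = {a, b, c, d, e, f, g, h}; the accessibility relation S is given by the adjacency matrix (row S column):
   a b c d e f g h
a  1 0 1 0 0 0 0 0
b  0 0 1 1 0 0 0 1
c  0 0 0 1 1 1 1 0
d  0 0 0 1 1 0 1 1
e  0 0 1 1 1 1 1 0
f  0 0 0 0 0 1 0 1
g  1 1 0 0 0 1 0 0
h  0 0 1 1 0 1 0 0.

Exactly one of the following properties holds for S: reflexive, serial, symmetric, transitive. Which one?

serial

Reflexive: no — b is not related to itself.
Serial: yes — every world has a successor (e.g. a S a).
Symmetric: no — a S c but not c S a.
Transitive: no — a S c and c S d, but not a S d.
Only serial holds.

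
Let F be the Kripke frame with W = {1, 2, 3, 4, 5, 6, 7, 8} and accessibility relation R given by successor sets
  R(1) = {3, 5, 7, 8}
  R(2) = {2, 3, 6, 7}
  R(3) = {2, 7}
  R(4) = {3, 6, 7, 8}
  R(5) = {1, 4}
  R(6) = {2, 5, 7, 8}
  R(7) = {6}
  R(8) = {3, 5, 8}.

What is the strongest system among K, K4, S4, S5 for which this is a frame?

K

Transitive (axiom 4): no — 1 R 3 and 3 R 2, but not 1 R 2.
Reflexive (axiom T): no — 1 is not related to itself.
Euclidean (axiom 5): no — 1 R 3 and 1 R 5, but not 3 R 5.
So F validates K; K4 would additionally require R to be transitive. The strongest is K.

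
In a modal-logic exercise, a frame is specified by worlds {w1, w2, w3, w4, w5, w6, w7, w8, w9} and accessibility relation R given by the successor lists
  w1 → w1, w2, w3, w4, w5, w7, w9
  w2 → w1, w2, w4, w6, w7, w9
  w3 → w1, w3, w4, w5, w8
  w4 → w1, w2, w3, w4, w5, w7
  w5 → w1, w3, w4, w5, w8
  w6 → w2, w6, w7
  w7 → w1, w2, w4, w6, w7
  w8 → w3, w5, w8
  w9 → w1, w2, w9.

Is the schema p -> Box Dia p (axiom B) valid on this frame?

The schema B characterises exactly the symmetric frames.
Symmetric: yes — every pair in R has its reverse in R.

Yes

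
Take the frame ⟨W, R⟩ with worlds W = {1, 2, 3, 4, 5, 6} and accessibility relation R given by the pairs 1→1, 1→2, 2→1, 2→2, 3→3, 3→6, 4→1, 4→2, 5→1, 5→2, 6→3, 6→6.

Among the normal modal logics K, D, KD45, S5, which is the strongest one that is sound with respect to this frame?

Serial (axiom D): yes — every world has a successor (e.g. 1 R 1).
Transitive (axiom 4): yes — every two-step R-path is closed by a direct edge.
Euclidean (axiom 5): yes — any two successors of a common world are R-related.
Reflexive (axiom T): no — 4 is not related to itself.
So F validates K, D, KD45; S5 would additionally require R to be reflexive. The strongest is KD45.

KD45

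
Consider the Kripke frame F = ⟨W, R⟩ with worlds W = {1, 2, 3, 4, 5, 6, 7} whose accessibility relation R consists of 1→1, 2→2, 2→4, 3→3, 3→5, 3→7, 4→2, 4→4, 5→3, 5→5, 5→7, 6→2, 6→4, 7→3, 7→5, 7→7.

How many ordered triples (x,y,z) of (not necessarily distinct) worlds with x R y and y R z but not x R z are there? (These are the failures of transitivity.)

R is transitive; there are no such tuples.

0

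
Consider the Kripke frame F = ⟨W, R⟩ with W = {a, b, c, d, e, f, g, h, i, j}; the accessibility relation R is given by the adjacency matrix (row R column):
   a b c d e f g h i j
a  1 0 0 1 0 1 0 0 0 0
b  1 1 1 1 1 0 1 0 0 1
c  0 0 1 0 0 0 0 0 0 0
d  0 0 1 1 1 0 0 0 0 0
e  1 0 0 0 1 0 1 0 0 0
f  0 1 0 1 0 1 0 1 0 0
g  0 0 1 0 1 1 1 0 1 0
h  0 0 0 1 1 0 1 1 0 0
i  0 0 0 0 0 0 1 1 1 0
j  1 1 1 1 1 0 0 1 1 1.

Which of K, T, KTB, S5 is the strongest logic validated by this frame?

Reflexive (axiom T): yes — every world is R-related to itself.
Symmetric (axiom B): no — a R d but not d R a.
Euclidean (axiom 5): no — a R d and a R f, but not d R f.
So F validates K, T; KTB would additionally require R to be symmetric. The strongest is T.

T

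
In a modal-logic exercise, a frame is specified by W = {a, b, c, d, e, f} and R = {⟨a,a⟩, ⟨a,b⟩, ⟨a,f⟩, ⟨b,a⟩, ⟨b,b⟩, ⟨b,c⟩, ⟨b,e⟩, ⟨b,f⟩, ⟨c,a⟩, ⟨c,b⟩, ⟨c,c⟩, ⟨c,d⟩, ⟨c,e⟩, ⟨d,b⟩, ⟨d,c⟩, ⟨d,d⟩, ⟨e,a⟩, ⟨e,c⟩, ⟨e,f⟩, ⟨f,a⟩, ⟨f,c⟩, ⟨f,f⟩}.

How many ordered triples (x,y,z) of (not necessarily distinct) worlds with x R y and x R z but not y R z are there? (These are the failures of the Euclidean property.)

Enumerating: (a,f,b), (b,a,c), (b,a,e), (b,c,f), (b,e,b), (b,e,e), (b,f,b), (b,f,e), (c,a,c), (c,a,d), (c,a,e), (c,b,d), … and 10 more.
Total: 22.

22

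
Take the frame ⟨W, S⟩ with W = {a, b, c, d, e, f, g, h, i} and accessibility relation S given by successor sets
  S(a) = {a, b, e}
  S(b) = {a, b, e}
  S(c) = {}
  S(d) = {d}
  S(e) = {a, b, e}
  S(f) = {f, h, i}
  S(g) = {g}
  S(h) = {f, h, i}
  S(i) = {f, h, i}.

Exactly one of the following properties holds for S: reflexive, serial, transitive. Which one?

Reflexive: no — c is not related to itself.
Serial: no — c has no S-successor.
Transitive: yes — every two-step S-path is closed by a direct edge.
Only transitive holds.

transitive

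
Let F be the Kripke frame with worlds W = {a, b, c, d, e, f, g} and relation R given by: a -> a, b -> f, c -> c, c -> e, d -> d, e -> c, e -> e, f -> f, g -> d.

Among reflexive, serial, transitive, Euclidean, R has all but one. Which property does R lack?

Reflexive: no — b is not related to itself.
Serial: yes — every world has a successor (e.g. a R a).
Transitive: yes — every two-step R-path is closed by a direct edge.
Euclidean: yes — any two successors of a common world are R-related.
Only reflexive fails.

reflexive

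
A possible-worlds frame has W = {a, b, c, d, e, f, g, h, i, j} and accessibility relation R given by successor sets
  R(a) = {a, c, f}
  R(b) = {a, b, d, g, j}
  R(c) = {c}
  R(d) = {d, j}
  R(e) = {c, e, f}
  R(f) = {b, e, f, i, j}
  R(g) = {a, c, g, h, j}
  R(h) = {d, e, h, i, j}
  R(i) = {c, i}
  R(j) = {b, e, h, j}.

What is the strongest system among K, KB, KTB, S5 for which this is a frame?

Symmetric (axiom B): no — a R c but not c R a.
Reflexive (axiom T): yes — every world is R-related to itself.
Euclidean (axiom 5): no — a R c and a R f, but not c R f.
So F validates K; KB would additionally require R to be symmetric. The strongest is K.

K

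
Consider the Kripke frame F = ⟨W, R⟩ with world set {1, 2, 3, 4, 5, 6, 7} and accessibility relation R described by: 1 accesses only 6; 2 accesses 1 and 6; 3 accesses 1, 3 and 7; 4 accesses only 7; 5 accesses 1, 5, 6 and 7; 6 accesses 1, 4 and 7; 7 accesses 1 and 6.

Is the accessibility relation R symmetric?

Symmetric: no — 2 R 1 but not 1 R 2.

No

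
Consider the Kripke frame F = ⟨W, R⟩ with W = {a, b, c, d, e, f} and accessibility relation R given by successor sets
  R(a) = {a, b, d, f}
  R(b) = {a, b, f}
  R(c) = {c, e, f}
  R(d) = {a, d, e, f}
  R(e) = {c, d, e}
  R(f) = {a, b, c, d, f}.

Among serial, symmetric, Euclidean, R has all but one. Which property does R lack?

Euclidean

Serial: yes — every world has a successor (e.g. a R a).
Symmetric: yes — every pair in R has its reverse in R.
Euclidean: no — a R b and a R d, but not b R d.
Only Euclidean fails.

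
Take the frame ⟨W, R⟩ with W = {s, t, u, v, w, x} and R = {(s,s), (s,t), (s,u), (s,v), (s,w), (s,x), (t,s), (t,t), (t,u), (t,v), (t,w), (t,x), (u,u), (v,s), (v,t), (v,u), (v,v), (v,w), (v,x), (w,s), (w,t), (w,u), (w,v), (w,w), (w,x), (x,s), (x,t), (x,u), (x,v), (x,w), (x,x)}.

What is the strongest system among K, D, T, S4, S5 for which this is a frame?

Serial (axiom D): yes — every world has a successor (e.g. s R s).
Reflexive (axiom T): yes — every world is R-related to itself.
Transitive (axiom 4): yes — every two-step R-path is closed by a direct edge.
Euclidean (axiom 5): no — s R u and s R t, but not u R t.
So F validates K, D, T, S4; S5 would additionally require R to be Euclidean. The strongest is S4.

S4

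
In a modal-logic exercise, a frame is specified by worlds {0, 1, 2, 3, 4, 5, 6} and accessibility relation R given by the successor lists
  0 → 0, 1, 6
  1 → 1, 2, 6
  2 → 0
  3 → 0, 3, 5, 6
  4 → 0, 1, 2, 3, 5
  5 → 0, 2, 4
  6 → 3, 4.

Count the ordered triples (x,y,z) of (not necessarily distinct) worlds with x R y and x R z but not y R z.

Enumerating: (0,1,0), (0,6,0), (0,6,1), (0,6,6), (1,2,1), (1,2,2), (1,2,6), (1,6,1), (1,6,2), (1,6,6), (3,0,3), (3,0,5), … and 28 more.
Total: 40.

40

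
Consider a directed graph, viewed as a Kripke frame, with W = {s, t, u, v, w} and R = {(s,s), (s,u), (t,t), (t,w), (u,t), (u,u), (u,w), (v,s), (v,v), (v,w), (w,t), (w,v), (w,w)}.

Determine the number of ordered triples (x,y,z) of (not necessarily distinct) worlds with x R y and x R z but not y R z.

Enumerating: (s,u,s), (u,t,u), (u,w,u), (v,s,v), (v,s,w), (v,w,s), (w,t,v), (w,v,t).

8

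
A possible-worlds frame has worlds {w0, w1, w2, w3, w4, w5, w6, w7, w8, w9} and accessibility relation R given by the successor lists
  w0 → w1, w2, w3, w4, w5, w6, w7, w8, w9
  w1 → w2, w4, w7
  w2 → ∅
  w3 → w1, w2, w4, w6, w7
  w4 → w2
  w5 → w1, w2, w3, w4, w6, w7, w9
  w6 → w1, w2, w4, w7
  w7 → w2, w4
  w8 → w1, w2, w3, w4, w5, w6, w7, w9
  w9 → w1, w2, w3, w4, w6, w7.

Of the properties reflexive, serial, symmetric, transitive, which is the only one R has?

transitive

Reflexive: no — w0 is not related to itself.
Serial: no — w2 has no R-successor.
Symmetric: no — w0 R w1 but not w1 R w0.
Transitive: yes — every two-step R-path is closed by a direct edge.
Only transitive holds.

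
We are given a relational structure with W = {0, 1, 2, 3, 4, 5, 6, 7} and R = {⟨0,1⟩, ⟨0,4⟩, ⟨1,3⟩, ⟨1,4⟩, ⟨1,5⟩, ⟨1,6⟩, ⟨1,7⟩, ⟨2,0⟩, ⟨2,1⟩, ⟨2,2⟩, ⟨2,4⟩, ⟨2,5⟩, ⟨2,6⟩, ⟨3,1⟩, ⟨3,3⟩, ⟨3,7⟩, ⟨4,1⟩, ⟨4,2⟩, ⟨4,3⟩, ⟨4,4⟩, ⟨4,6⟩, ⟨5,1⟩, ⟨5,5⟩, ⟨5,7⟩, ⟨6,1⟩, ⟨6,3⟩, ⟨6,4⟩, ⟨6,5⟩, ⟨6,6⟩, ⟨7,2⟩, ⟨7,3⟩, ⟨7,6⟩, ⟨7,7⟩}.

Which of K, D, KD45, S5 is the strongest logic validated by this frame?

Serial (axiom D): yes — every world has a successor (e.g. 0 R 1).
Transitive (axiom 4): no — 0 R 1 and 1 R 3, but not 0 R 3.
Euclidean (axiom 5): no — 1 R 3 and 1 R 4, but not 3 R 4.
Reflexive (axiom T): no — 0 is not related to itself.
So F validates K, D; KD45 would additionally require R to be Euclidean and transitive. The strongest is D.

D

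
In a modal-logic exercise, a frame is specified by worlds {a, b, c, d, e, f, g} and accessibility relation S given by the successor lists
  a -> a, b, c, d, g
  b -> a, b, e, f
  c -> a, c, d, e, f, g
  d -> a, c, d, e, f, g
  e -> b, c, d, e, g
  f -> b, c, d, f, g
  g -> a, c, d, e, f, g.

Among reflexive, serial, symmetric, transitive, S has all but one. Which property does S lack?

Reflexive: yes — every world is S-related to itself.
Serial: yes — every world has a successor (e.g. a S a).
Symmetric: yes — every pair in S has its reverse in S.
Transitive: no — a S b and b S e, but not a S e.
Only transitive fails.

transitive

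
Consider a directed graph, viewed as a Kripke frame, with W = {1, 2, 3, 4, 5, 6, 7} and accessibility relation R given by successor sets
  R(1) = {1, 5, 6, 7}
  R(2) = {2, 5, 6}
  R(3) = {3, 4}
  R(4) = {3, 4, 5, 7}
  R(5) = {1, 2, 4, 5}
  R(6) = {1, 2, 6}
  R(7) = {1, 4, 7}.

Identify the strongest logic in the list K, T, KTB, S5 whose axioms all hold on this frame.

KTB

Reflexive (axiom T): yes — every world is R-related to itself.
Symmetric (axiom B): yes — every pair in R has its reverse in R.
Euclidean (axiom 5): no — 1 R 5 and 1 R 6, but not 5 R 6.
So F validates K, T, KTB; S5 would additionally require R to be Euclidean. The strongest is KTB.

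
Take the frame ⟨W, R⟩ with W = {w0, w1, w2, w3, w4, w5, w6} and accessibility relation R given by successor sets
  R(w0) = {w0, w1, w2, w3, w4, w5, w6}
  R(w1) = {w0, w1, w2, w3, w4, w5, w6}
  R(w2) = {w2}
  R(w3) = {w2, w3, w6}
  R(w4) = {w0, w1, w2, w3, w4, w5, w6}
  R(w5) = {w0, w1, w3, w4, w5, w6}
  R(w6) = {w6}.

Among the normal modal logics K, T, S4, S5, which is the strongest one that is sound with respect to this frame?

Reflexive (axiom T): yes — every world is R-related to itself.
Transitive (axiom 4): no — w5 R w0 and w0 R w2, but not w5 R w2.
Euclidean (axiom 5): no — w0 R w2 and w0 R w1, but not w2 R w1.
So F validates K, T; S4 would additionally require R to be transitive. The strongest is T.

T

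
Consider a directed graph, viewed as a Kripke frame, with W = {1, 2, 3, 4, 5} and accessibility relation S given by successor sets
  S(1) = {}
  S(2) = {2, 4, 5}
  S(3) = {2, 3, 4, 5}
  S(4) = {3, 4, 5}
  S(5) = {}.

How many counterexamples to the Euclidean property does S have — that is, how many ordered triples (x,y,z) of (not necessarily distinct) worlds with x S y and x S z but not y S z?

Enumerating: (2,4,2), (2,5,2), (2,5,4), (2,5,5), (3,2,3), (3,4,2), (3,5,2), (3,5,3), (3,5,4), (3,5,5), (4,5,3), (4,5,4), (4,5,5).

13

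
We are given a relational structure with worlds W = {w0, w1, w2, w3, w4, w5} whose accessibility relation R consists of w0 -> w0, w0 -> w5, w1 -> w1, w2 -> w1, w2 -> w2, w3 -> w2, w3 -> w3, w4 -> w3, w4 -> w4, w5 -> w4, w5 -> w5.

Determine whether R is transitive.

No

Transitive: no — w0 R w5 and w5 R w4, but not w0 R w4.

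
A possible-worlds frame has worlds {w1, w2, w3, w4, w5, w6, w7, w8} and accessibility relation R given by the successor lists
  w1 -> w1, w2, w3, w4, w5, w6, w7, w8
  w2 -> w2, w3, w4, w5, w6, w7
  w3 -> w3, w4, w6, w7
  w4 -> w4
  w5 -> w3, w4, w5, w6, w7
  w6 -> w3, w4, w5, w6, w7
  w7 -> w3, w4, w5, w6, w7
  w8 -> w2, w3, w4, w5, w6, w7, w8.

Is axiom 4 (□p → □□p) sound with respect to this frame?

No

The schema 4 characterises exactly the transitive frames.
Transitive: no — w3 R w6 and w6 R w5, but not w3 R w5.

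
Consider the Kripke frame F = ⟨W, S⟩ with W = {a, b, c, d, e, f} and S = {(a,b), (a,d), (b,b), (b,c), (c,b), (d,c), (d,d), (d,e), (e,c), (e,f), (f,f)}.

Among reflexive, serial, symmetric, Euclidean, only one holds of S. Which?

Reflexive: no — a is not related to itself.
Serial: yes — every world has a successor (e.g. a S b).
Symmetric: no — a S b but not b S a.
Euclidean: no — a S b and a S d, but not b S d.
Only serial holds.

serial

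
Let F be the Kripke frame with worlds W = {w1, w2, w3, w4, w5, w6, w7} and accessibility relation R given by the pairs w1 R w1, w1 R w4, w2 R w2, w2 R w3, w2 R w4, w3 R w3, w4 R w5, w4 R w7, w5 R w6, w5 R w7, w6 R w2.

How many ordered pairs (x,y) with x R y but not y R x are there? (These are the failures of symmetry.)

8

Enumerating: (w1,w4), (w2,w3), (w2,w4), (w4,w5), (w4,w7), (w5,w6), (w5,w7), (w6,w2).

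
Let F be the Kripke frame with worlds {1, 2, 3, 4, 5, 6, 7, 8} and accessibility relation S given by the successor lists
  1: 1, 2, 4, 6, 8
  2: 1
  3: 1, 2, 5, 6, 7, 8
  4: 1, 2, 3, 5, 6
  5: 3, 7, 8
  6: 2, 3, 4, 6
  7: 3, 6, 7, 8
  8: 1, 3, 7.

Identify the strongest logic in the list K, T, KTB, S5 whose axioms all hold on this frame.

Reflexive (axiom T): no — 2 is not related to itself.
Symmetric (axiom B): no — 1 S 6 but not 6 S 1.
Euclidean (axiom 5): no — 1 S 2 and 1 S 4, but not 2 S 4.
So F validates K; T would additionally require S to be reflexive. The strongest is K.

K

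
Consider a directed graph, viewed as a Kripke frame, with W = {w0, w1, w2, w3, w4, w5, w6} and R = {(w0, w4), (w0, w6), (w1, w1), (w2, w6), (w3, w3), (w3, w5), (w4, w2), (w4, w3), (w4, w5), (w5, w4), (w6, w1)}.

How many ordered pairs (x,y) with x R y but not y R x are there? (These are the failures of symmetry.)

Enumerating: (w0,w4), (w0,w6), (w2,w6), (w3,w5), (w4,w2), (w4,w3), (w6,w1).

7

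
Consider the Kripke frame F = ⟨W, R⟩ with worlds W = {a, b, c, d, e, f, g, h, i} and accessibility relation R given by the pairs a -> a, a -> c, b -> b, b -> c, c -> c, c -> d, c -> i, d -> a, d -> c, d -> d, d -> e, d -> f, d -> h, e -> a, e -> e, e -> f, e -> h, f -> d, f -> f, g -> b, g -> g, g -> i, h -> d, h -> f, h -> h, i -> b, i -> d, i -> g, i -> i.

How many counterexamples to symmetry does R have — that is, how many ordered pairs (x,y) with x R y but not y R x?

Enumerating: (a,c), (b,c), (c,i), (d,a), (d,e), (e,a), (e,f), (e,h), (g,b), (h,f), (i,b), (i,d).

12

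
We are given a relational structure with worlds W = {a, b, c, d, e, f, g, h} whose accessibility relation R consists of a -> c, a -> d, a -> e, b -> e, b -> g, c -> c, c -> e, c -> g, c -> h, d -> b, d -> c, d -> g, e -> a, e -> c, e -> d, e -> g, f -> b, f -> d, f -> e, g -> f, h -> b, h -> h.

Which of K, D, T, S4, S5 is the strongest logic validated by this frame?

Serial (axiom D): yes — every world has a successor (e.g. a R c).
Reflexive (axiom T): no — a is not related to itself.
Transitive (axiom 4): no — a R c and c R g, but not a R g.
Euclidean (axiom 5): no — a R c and a R d, but not c R d.
So F validates K, D; T would additionally require R to be reflexive. The strongest is D.

D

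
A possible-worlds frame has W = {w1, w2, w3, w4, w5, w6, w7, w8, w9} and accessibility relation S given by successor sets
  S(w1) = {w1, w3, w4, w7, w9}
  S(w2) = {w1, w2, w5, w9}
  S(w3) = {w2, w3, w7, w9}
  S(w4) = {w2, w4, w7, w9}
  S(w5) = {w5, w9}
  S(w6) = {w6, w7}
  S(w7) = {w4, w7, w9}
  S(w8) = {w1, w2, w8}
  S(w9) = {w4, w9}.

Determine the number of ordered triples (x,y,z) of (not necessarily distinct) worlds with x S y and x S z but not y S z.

34

Enumerating: (w1,w3,w1), (w1,w3,w4), (w1,w4,w1), (w1,w4,w3), (w1,w7,w1), (w1,w7,w3), (w1,w9,w1), (w1,w9,w3), (w1,w9,w7), (w2,w1,w2), (w2,w1,w5), (w2,w5,w1), … and 22 more.
Total: 34.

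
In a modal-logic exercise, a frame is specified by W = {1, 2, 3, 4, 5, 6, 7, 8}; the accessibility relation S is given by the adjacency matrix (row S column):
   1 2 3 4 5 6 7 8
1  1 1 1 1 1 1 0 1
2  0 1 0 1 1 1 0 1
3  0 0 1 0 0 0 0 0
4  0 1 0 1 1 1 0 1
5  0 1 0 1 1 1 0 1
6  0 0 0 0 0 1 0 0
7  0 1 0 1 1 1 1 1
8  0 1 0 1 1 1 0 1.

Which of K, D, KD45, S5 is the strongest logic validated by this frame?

Serial (axiom D): yes — every world has a successor (e.g. 1 S 1).
Transitive (axiom 4): yes — every two-step S-path is closed by a direct edge.
Euclidean (axiom 5): no — 1 S 2 and 1 S 3, but not 2 S 3.
Reflexive (axiom T): yes — every world is S-related to itself.
So F validates K, D; KD45 would additionally require S to be Euclidean. The strongest is D.

D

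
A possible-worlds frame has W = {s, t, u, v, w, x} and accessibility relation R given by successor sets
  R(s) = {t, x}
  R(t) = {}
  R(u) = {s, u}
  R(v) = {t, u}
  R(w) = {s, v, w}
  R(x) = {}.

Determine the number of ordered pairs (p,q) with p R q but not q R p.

Enumerating: (s,t), (s,x), (u,s), (v,t), (v,u), (w,s), (w,v).

7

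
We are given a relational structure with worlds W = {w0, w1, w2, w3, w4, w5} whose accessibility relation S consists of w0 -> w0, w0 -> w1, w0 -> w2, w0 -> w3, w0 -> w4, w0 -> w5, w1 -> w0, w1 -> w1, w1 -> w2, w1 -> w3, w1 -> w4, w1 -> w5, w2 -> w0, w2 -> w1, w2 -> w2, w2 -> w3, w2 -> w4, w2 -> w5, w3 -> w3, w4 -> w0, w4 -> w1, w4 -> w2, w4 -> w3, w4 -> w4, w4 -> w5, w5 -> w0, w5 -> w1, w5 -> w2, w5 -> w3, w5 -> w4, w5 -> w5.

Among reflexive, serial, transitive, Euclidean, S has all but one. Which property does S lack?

Reflexive: yes — every world is S-related to itself.
Serial: yes — every world has a successor (e.g. w0 S w0).
Transitive: yes — every two-step S-path is closed by a direct edge.
Euclidean: no — w0 S w3 and w0 S w1, but not w3 S w1.
Only Euclidean fails.

Euclidean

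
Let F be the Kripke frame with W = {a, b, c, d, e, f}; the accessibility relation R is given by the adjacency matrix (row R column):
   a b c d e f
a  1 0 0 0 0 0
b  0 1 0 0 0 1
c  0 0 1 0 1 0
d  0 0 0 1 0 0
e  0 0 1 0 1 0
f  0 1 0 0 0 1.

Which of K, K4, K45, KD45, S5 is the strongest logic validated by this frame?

S5

Transitive (axiom 4): yes — every two-step R-path is closed by a direct edge.
Euclidean (axiom 5): yes — any two successors of a common world are R-related.
Serial (axiom D): yes — every world has a successor (e.g. a R a).
Reflexive (axiom T): yes — every world is R-related to itself.
So F validates K, K4, K45, KD45, S5. The strongest is S5.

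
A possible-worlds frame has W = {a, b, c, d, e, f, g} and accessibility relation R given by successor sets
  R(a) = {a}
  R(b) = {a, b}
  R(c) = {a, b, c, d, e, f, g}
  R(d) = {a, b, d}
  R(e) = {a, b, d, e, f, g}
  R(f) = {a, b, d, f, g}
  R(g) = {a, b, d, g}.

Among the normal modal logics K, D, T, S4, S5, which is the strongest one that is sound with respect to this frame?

S4

Serial (axiom D): yes — every world has a successor (e.g. a R a).
Reflexive (axiom T): yes — every world is R-related to itself.
Transitive (axiom 4): yes — every two-step R-path is closed by a direct edge.
Euclidean (axiom 5): no — c R a and c R b, but not a R b.
So F validates K, D, T, S4; S5 would additionally require R to be Euclidean. The strongest is S4.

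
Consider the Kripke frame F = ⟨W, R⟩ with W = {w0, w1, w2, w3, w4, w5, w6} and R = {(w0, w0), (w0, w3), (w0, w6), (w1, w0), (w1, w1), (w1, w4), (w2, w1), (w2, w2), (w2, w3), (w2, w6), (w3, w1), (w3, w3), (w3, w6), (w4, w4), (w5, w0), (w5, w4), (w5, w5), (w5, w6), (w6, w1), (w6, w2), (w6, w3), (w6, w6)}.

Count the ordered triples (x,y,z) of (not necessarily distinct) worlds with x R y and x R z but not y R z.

24

Enumerating: (w0,w3,w0), (w0,w6,w0), (w1,w0,w1), (w1,w0,w4), (w1,w4,w0), (w1,w4,w1), (w2,w1,w2), (w2,w1,w3), (w2,w1,w6), (w2,w3,w2), (w3,w1,w3), (w3,w1,w6), … and 12 more.
Total: 24.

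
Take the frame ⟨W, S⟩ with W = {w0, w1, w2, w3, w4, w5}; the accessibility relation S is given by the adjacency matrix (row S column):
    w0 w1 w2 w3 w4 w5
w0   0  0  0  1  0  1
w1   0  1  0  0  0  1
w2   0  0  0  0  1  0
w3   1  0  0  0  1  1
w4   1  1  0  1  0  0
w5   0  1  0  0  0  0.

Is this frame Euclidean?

Euclidean: no — w0 S w5 and w0 S w3, but not w5 S w3.

No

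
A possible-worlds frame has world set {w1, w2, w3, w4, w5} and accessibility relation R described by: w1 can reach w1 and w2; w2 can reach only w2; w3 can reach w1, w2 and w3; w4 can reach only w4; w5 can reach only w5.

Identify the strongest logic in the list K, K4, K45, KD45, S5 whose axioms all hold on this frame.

Transitive (axiom 4): yes — every two-step R-path is closed by a direct edge.
Euclidean (axiom 5): no — w3 R w2 and w3 R w1, but not w2 R w1.
Serial (axiom D): yes — every world has a successor (e.g. w1 R w1).
Reflexive (axiom T): yes — every world is R-related to itself.
So F validates K, K4; K45 would additionally require R to be Euclidean. The strongest is K4.

K4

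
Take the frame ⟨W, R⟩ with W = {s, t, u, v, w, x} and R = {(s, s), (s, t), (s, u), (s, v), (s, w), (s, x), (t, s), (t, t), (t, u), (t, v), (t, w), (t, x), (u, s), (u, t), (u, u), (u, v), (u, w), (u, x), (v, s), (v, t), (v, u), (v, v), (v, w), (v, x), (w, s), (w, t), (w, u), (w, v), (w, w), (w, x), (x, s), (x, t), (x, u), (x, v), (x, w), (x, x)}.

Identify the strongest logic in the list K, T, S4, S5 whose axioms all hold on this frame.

Reflexive (axiom T): yes — every world is R-related to itself.
Transitive (axiom 4): yes — every two-step R-path is closed by a direct edge.
Euclidean (axiom 5): yes — any two successors of a common world are R-related.
So F validates K, T, S4, S5. The strongest is S5.

S5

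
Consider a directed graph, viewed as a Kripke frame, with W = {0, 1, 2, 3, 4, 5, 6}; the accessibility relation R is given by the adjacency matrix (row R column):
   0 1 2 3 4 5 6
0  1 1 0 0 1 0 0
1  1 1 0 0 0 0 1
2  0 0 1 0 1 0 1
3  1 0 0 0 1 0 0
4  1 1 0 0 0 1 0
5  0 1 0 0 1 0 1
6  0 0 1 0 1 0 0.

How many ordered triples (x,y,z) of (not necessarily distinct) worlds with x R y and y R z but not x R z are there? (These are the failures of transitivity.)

Enumerating: (0,1,6), (0,4,5), (1,0,4), (1,6,2), (1,6,4), (2,4,0), (2,4,1), (2,4,5), (3,0,1), (3,4,1), (3,4,5), (4,0,4), … and 11 more.
Total: 23.

23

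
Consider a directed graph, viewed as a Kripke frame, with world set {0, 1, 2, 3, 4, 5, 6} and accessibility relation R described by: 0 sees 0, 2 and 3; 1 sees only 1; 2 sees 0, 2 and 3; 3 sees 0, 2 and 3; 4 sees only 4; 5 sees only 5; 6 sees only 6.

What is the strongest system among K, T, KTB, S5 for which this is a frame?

S5

Reflexive (axiom T): yes — every world is R-related to itself.
Symmetric (axiom B): yes — every pair in R has its reverse in R.
Euclidean (axiom 5): yes — any two successors of a common world are R-related.
So F validates K, T, KTB, S5. The strongest is S5.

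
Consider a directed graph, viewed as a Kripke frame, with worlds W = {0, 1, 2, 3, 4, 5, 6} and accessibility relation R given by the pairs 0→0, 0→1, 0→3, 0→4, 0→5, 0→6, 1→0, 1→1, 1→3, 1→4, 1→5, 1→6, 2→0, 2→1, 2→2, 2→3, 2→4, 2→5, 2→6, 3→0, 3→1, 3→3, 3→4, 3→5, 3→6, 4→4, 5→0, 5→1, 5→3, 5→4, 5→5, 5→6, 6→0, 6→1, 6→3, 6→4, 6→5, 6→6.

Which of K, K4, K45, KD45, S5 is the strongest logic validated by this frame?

Transitive (axiom 4): yes — every two-step R-path is closed by a direct edge.
Euclidean (axiom 5): no — 0 R 4 and 0 R 1, but not 4 R 1.
Serial (axiom D): yes — every world has a successor (e.g. 0 R 0).
Reflexive (axiom T): yes — every world is R-related to itself.
So F validates K, K4; K45 would additionally require R to be Euclidean. The strongest is K4.

K4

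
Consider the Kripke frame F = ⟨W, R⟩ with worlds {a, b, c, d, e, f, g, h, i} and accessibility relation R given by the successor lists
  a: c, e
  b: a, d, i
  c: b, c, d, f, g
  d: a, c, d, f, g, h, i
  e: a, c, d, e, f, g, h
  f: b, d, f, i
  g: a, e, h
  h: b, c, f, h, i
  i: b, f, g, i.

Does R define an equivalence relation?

No

Reflexive: no — a is not related to itself.
Symmetric: no — a R c but not c R a.
Transitive: no — a R c and c R b, but not a R b.
So R is not an equivalence relation.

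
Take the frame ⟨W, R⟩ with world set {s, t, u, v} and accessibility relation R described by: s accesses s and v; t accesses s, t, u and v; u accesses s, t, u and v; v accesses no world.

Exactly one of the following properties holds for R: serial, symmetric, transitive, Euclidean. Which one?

transitive

Serial: no — v has no R-successor.
Symmetric: no — s R v but not v R s.
Transitive: yes — every two-step R-path is closed by a direct edge.
Euclidean: no — t R s and t R u, but not s R u.
Only transitive holds.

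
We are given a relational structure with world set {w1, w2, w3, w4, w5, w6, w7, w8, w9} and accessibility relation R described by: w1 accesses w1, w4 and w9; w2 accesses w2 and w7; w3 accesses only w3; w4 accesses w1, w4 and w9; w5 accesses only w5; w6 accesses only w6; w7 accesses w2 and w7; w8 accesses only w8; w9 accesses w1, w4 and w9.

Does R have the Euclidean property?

Yes

Euclidean: yes — any two successors of a common world are R-related.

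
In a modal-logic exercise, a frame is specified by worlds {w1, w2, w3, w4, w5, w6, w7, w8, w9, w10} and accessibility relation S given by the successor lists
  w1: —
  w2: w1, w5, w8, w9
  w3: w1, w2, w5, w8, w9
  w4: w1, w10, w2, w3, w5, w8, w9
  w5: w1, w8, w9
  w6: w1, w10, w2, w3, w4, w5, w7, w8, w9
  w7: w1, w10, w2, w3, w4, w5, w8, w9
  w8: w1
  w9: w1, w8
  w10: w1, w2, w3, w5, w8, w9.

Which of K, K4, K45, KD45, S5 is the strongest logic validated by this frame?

K4

Transitive (axiom 4): yes — every two-step S-path is closed by a direct edge.
Euclidean (axiom 5): no — w10 S w1 and w10 S w2, but not w1 S w2.
Serial (axiom D): no — w1 has no S-successor.
Reflexive (axiom T): no — w1 is not related to itself.
So F validates K, K4; K45 would additionally require S to be Euclidean. The strongest is K4.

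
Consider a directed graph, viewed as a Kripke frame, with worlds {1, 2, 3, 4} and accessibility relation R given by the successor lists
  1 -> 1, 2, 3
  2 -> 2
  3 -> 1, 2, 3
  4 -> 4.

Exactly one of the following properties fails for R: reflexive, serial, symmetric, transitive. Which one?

Reflexive: yes — every world is R-related to itself.
Serial: yes — every world has a successor (e.g. 1 R 1).
Symmetric: no — 1 R 2 but not 2 R 1.
Transitive: yes — every two-step R-path is closed by a direct edge.
Only symmetric fails.

symmetric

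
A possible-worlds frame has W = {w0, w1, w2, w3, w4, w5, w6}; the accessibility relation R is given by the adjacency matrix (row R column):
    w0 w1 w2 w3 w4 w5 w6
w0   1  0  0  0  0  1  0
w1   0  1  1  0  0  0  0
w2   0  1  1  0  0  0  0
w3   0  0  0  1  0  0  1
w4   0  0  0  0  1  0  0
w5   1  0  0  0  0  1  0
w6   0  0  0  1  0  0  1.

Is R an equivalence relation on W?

Yes

Reflexive: yes — every world is R-related to itself.
Symmetric: yes — every pair in R has its reverse in R.
Transitive: yes — every two-step R-path is closed by a direct edge.
So R is an equivalence relation.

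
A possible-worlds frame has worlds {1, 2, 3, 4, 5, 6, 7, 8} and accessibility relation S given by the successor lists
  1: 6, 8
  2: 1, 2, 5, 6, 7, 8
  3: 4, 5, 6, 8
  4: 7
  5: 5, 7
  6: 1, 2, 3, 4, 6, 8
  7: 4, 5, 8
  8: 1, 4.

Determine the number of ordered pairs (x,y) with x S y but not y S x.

11

Enumerating: (2,1), (2,5), (2,7), (2,8), (3,4), (3,5), (3,8), (6,4), (6,8), (7,8), (8,4).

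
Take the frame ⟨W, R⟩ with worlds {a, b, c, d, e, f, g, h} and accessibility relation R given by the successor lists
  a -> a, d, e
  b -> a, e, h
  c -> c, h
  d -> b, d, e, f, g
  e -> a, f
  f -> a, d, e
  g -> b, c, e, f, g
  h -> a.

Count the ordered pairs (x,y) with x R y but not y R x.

Enumerating: (a,d), (b,a), (b,e), (b,h), (c,h), (d,b), (d,e), (d,g), (f,a), (g,b), (g,c), (g,e), (g,f), (h,a).

14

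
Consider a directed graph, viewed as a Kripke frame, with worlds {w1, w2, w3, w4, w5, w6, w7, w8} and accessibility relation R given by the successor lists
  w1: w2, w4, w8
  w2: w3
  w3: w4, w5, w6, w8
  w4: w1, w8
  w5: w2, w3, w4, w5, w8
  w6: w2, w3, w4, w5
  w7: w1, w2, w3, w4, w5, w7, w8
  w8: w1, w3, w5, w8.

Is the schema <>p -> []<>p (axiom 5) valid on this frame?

The schema 5 characterises exactly the Euclidean frames.
Euclidean: no — w1 R w2 and w1 R w4, but not w2 R w4.

No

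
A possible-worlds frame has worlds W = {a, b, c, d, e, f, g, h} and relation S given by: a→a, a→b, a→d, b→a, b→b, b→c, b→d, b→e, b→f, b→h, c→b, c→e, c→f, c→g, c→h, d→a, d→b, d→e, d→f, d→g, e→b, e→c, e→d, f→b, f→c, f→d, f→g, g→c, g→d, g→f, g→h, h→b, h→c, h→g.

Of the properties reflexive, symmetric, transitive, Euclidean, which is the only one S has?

symmetric

Reflexive: no — c is not related to itself.
Symmetric: yes — every pair in S has its reverse in S.
Transitive: no — a S b and b S c, but not a S c.
Euclidean: no — b S a and b S c, but not a S c.
Only symmetric holds.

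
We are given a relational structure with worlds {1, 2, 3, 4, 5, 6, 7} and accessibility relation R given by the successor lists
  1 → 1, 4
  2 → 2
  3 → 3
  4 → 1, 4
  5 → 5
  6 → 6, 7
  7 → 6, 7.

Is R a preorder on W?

Reflexive: yes — every world is R-related to itself.
Transitive: yes — every two-step R-path is closed by a direct edge.
So R is a preorder.

Yes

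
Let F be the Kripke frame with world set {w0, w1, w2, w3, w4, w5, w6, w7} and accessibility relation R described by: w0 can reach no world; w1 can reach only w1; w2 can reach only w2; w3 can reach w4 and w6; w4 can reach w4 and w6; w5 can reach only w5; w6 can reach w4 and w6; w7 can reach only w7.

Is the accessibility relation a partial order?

No

Reflexive: no — w0 is not related to itself.
Transitive: yes — every two-step R-path is closed by a direct edge.
Antisymmetric: no — w4 R w6 and w6 R w4 with w4 ≠ w6.
So R is not a partial order.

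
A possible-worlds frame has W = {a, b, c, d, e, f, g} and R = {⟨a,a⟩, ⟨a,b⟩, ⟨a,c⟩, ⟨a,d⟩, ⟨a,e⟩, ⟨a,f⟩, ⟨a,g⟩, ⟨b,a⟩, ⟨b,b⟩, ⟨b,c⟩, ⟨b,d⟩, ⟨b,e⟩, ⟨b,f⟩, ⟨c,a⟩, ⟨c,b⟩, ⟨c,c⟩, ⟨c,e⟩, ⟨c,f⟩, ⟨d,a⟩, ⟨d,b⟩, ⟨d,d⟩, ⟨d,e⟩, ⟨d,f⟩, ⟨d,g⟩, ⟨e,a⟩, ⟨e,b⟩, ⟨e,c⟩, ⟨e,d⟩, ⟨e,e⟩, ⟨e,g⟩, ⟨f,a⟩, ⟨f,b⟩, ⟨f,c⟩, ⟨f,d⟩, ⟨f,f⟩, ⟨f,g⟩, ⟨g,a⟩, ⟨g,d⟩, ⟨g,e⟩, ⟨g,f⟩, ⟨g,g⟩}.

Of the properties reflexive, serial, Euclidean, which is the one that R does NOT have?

Euclidean

Reflexive: yes — every world is R-related to itself.
Serial: yes — every world has a successor (e.g. a R a).
Euclidean: no — a R b and a R g, but not b R g.
Only Euclidean fails.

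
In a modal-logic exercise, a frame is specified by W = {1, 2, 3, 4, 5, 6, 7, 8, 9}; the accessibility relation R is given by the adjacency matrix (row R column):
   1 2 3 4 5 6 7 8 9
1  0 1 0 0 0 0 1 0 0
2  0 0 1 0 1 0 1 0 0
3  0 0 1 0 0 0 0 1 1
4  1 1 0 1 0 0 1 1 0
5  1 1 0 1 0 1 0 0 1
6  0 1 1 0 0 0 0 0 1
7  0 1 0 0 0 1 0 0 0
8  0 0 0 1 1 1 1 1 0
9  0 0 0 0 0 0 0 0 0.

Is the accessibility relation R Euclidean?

No

Euclidean: no — 2 R 3 and 2 R 5, but not 3 R 5.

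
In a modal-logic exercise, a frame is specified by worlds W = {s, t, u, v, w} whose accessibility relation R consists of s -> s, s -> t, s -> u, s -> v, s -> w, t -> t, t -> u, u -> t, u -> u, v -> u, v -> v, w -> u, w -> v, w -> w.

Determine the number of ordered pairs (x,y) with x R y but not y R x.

Enumerating: (s,t), (s,u), (s,v), (s,w), (v,u), (w,u), (w,v).

7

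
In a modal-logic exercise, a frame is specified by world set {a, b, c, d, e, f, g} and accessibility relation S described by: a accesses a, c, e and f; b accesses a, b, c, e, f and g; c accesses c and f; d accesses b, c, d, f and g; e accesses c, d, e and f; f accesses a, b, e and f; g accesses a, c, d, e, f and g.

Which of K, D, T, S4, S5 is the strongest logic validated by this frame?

Serial (axiom D): yes — every world has a successor (e.g. a S a).
Reflexive (axiom T): yes — every world is S-related to itself.
Transitive (axiom 4): no — a S e and e S d, but not a S d.
Euclidean (axiom 5): no — a S c and a S e, but not c S e.
So F validates K, D, T; S4 would additionally require S to be transitive. The strongest is T.

T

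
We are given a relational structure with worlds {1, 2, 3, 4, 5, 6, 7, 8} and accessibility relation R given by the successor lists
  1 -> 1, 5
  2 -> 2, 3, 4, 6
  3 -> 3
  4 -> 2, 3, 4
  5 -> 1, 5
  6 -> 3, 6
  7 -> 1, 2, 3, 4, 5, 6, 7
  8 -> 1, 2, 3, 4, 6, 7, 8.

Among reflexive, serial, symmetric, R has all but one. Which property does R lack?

Reflexive: yes — every world is R-related to itself.
Serial: yes — every world has a successor (e.g. 1 R 1).
Symmetric: no — 2 R 3 but not 3 R 2.
Only symmetric fails.

symmetric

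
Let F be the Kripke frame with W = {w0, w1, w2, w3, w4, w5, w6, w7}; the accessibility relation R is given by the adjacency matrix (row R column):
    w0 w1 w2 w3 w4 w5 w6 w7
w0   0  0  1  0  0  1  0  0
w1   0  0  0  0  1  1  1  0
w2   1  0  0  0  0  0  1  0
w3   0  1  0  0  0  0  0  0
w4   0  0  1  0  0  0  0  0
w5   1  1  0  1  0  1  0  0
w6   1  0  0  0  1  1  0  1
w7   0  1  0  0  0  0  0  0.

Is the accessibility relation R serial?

Yes

Serial: yes — every world has a successor (e.g. w0 R w2).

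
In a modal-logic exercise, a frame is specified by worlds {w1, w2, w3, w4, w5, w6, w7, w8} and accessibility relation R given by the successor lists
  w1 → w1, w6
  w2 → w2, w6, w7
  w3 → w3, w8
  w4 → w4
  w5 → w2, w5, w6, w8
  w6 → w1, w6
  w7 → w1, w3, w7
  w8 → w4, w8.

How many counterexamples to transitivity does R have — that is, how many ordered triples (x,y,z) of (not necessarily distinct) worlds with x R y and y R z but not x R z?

Enumerating: (w2,w6,w1), (w2,w7,w1), (w2,w7,w3), (w3,w8,w4), (w5,w2,w7), (w5,w6,w1), (w5,w8,w4), (w7,w1,w6), (w7,w3,w8).

9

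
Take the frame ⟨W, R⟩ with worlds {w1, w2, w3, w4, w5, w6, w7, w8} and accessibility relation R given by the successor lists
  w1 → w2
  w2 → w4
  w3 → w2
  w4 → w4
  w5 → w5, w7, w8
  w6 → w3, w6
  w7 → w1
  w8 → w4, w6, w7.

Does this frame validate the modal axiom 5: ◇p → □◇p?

By correspondence theory, 5 is valid on a frame iff R is Euclidean.
Euclidean: no — w5 R w7 and w5 R w8, but not w7 R w8.

No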